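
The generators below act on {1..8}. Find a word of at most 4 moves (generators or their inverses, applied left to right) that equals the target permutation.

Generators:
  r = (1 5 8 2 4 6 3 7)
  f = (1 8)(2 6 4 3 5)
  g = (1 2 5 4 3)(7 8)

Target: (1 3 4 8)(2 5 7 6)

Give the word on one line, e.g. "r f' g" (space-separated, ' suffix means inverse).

r' r'

  after r': (1 7 3 6 4 2 8 5)
  after r': (1 3 4 8)(2 5 7 6)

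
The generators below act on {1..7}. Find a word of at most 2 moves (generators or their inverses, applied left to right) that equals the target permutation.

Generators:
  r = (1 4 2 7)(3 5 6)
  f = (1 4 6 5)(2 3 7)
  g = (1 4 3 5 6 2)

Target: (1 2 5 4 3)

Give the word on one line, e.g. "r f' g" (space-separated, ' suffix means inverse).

f r

  after f: (1 4 6 5)(2 3 7)
  after r: (1 2 5 4 3)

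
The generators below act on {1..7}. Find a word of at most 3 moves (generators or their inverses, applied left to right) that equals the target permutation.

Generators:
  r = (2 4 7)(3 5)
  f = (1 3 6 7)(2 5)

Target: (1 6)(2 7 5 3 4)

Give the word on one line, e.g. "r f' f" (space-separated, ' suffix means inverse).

  after f': (1 7 6 3)(2 5)
  after f': (1 6)(3 7)
  after r': (1 6)(2 7 5 3 4)

f' f' r'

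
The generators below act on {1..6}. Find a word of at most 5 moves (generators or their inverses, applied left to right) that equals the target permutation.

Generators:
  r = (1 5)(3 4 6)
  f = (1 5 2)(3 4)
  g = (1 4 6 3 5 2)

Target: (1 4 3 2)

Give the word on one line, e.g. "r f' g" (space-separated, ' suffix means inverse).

g r' f'

  after g: (1 4 6 3 5 2)
  after r': (1 3)(2 5)
  after f': (1 4 3 2)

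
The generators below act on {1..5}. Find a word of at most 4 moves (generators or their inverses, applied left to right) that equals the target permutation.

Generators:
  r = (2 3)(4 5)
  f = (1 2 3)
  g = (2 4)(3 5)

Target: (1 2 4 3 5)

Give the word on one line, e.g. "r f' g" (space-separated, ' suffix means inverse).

r g r f

  after r: (2 3)(4 5)
  after g: (2 5)(3 4)
  after r: (2 4)(3 5)
  after f: (1 2 4 3 5)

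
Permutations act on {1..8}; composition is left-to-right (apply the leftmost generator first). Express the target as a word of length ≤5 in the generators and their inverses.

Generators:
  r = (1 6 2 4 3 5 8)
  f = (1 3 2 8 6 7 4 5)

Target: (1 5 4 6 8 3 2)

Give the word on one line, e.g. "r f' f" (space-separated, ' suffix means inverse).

r r r r r

  after r: (1 6 2 4 3 5 8)
  after r: (1 2 3 8 6 4 5)
  after r: (1 4 8 2 5 6 3)
  after r: (1 3 6 5 2 8 4)
  after r: (1 5 4 6 8 3 2)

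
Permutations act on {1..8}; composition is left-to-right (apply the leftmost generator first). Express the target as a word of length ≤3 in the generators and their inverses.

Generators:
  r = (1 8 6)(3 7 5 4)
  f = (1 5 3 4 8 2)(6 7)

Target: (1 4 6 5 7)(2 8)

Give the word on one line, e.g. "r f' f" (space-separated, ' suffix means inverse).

f r

  after f: (1 5 3 4 8 2)(6 7)
  after r: (1 4 6 5 7)(2 8)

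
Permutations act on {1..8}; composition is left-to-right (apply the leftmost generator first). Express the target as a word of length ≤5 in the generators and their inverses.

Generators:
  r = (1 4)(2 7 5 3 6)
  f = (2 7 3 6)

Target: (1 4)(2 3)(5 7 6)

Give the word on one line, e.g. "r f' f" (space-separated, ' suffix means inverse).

  after r': (1 4)(2 6 3 5 7)
  after f: (1 4)(3 5)
  after r': (2 6 3 7)
  after r': (1 4)(2 3)(5 7 6)

r' f r' r'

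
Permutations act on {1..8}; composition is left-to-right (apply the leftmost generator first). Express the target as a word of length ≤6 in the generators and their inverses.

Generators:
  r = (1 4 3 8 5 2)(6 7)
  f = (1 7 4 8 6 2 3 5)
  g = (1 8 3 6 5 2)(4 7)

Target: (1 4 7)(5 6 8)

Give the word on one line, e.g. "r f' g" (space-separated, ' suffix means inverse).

  after g': (1 2 5 6 3 8)(4 7)
  after f': (1 6 2 3 4)(5 8)
  after f': (1 8 3 7)(4 5)
  after g': (2 5 7)(3 4 6)
  after r: (1 4 7)(5 6 8)

g' f' f' g' r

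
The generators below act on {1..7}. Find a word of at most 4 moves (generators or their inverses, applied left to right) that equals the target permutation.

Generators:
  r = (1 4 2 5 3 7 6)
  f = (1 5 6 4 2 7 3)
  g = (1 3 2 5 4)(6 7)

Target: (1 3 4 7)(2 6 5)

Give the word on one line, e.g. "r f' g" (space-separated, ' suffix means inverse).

f f g' r'

  after f: (1 5 6 4 2 7 3)
  after f: (1 6 2 3 5 4 7)
  after g': (1 7 4 6 3 2)
  after r': (1 3 4 7)(2 6 5)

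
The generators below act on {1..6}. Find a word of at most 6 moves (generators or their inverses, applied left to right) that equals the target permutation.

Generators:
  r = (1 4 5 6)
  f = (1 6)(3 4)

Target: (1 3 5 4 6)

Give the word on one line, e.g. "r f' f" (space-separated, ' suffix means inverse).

  after r': (1 6 5 4)
  after f: (3 4 6 5)
  after r: (1 4)(3 5)
  after f: (1 3 5 4 6)

r' f r f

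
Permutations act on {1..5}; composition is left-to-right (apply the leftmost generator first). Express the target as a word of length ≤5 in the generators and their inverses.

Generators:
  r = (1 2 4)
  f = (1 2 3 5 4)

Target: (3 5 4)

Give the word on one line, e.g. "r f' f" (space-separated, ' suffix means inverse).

  after r: (1 2 4)
  after r: (1 4 2)
  after f: (3 5 4)

r r f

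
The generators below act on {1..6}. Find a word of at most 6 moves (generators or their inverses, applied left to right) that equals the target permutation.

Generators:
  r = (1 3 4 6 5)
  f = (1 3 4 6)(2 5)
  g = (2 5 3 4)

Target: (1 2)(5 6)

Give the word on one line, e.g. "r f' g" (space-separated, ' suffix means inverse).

  after f': (1 6 4 3)(2 5)
  after r': (1 4)(2 6 3 5)
  after g': (1 3 2 6 5 4)
  after f: (1 4 3 5 6 2)
  after g: (1 2)(5 6)

f' r' g' f g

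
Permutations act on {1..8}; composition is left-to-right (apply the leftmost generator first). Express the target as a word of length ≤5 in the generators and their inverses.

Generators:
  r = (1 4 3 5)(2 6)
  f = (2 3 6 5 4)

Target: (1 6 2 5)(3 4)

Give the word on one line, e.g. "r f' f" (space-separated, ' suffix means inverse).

  after r': (1 5 3 4)(2 6)
  after f: (1 4)(2 5 6 3)
  after r: (1 3 6 5 2)
  after f': (1 2)(4 5)
  after r': (1 6 2 5)(3 4)

r' f r f' r'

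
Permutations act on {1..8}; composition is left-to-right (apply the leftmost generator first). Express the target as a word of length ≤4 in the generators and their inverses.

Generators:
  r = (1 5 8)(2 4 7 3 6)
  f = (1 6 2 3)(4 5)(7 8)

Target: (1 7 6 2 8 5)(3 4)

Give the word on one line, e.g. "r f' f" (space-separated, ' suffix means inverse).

  after f: (1 6 2 3)(4 5)(7 8)
  after f: (1 2)(3 6)
  after r: (1 4 7 3 2 5 8)
  after r: (1 7 6 2 8 5)(3 4)

f f r r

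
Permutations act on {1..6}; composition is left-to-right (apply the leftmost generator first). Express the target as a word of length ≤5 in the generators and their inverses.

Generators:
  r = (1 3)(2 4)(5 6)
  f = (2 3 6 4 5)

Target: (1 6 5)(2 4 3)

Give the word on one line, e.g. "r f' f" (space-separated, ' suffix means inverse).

  after r': (1 3)(2 4)(5 6)
  after f': (1 2 6 4 5 3)
  after r: (1 4 6 2 5)
  after f': (1 6 5)(2 4 3)

r' f' r f'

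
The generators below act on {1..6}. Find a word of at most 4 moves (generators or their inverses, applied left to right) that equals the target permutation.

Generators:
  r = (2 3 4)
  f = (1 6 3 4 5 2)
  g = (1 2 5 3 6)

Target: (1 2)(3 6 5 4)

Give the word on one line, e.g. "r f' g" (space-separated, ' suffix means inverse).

  after f': (1 2 5 4 3 6)
  after g: (1 5 4 6 2 3)
  after r': (1 5 3)(4 6)
  after f: (1 2)(3 6 5 4)

f' g r' f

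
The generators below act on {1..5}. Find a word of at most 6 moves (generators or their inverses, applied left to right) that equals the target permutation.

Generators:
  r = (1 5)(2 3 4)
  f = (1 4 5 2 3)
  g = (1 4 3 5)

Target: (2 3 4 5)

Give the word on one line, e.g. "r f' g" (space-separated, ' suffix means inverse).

  after f: (1 4 5 2 3)
  after g': (2 4 3 5)
  after r: (1 5 3)
  after f': (1 4)(2 5)
  after g': (2 3 4 5)

f g' r f' g'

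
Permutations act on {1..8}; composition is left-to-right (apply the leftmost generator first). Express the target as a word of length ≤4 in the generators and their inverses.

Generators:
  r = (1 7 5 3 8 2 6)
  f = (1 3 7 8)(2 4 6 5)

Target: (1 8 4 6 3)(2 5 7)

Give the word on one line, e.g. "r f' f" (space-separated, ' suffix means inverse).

r f

  after r: (1 7 5 3 8 2 6)
  after f: (1 8 4 6 3)(2 5 7)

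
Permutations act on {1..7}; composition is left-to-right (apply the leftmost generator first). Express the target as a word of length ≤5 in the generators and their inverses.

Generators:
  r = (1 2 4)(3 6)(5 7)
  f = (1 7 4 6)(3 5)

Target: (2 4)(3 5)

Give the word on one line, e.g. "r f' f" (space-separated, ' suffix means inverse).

r f f r'

  after r: (1 2 4)(3 6)(5 7)
  after f: (1 2 6 5 4 7 3)
  after f: (1 2)(3 7 5 6)
  after r': (2 4)(3 5)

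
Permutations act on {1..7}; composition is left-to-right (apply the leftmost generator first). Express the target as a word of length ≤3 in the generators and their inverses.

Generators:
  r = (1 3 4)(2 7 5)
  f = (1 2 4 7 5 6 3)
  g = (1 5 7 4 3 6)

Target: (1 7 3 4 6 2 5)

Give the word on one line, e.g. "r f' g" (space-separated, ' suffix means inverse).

r' f' r

  after r': (1 4 3)(2 5 7)
  after f': (1 2 7)(4 6 5)
  after r: (1 7 3 4 6 2 5)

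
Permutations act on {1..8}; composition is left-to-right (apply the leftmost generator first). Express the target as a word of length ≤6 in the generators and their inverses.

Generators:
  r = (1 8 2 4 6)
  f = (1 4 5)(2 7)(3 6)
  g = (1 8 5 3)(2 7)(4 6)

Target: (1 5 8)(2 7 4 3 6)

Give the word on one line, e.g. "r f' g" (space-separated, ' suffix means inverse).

g' r' g f'

  after g': (1 3 5 8)(2 7)(4 6)
  after r': (1 3 5)(2 7 8 6)
  after g: (4 6 7 5 8)
  after f': (1 5 8)(2 7 4 3 6)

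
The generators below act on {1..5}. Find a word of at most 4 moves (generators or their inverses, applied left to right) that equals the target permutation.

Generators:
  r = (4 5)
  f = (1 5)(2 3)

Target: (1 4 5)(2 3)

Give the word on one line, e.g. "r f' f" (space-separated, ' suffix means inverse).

  after f': (1 5)(2 3)
  after r: (1 4 5)(2 3)

f' r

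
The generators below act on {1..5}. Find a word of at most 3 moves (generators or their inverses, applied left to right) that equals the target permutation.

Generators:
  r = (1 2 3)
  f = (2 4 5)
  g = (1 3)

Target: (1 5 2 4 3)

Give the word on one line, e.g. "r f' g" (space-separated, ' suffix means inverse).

  after f': (2 5 4)
  after r: (1 2 5 4 3)
  after f': (1 5 2 4 3)

f' r f'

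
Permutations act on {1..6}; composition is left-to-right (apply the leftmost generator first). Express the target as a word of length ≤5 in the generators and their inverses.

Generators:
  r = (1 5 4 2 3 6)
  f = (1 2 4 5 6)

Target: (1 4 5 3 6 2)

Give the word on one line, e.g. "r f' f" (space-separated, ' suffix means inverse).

f f f r

  after f: (1 2 4 5 6)
  after f: (1 4 6 2 5)
  after f: (1 5 2 6 4)
  after r: (1 4 5 3 6 2)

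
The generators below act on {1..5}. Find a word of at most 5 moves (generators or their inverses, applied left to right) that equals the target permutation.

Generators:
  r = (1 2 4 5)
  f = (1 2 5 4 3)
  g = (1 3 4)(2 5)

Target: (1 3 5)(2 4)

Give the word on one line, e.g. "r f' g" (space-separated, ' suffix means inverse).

f r' f r' g

  after f: (1 2 5 4 3)
  after r': (2 4 3 5)
  after f: (1 2 3 4)
  after r': (2 3)(4 5)
  after g: (1 3 5)(2 4)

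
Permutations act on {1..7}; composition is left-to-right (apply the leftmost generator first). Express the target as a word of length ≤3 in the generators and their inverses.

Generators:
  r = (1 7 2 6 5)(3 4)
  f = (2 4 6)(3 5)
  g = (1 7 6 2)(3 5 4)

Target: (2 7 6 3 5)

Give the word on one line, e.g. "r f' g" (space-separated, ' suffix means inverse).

r g'

  after r: (1 7 2 6 5)(3 4)
  after g': (2 7 6 3 5)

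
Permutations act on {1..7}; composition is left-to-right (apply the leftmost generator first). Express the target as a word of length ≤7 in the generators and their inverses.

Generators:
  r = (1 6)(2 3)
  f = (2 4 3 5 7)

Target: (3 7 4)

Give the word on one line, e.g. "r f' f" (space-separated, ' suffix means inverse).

f' r' f' f' r'

  after f': (2 7 5 3 4)
  after r': (1 6)(2 7 5)(3 4)
  after f': (1 6)(2 5 7 3)
  after f': (1 6)(2 3 7 4)
  after r': (3 7 4)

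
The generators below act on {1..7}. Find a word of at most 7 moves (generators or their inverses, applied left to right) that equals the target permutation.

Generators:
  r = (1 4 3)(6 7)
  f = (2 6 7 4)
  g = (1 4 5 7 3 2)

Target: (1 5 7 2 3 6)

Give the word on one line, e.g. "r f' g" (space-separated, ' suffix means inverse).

g' r' g g g

  after g': (1 2 3 7 5 4)
  after r': (1 2 4 3 6 7 5)
  after g: (2 5 4)(3 6)
  after g: (1 4)(2 7 3 6)
  after g: (1 5 7 2 3 6)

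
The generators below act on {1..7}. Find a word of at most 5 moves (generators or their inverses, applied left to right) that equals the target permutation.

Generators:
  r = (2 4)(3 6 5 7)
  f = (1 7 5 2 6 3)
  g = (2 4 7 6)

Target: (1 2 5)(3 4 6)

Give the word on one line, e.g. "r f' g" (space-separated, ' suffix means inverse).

  after g': (2 6 7 4)
  after f': (1 3 6)(4 5 7)
  after f': (1 6 3 2 5)(4 7)
  after g: (1 2 5)(3 4 6)

g' f' f' g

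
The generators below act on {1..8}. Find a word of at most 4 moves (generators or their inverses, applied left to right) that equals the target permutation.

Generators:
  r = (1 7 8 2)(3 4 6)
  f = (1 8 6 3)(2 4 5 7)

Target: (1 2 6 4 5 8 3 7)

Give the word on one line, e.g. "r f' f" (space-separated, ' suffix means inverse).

f r

  after f: (1 8 6 3)(2 4 5 7)
  after r: (1 2 6 4 5 8 3 7)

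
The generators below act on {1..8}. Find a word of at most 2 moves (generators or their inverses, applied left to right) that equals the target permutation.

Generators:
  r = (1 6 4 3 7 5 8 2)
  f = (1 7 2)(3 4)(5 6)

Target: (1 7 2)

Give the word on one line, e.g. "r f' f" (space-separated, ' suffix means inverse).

  after f': (1 2 7)(3 4)(5 6)
  after f': (1 7 2)

f' f'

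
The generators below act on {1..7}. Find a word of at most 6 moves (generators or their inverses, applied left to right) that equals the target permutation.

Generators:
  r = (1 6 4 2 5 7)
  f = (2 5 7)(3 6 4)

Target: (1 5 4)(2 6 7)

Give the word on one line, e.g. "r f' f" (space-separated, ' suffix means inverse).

r r r r

  after r: (1 6 4 2 5 7)
  after r: (1 4 5)(2 7 6)
  after r: (1 2)(4 7)(5 6)
  after r: (1 5 4)(2 6 7)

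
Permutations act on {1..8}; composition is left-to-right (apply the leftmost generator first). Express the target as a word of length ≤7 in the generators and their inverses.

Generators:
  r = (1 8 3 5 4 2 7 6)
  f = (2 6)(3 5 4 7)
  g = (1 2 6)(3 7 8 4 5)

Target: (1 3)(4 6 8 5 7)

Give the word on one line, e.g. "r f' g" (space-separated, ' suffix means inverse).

  after g': (1 6 2)(3 5 4 8 7)
  after f: (1 2)(3 4 8)(5 7)
  after f: (1 6 2)(3 7 4 8 5)
  after r': (1 7 5 8 3 2 6 4)
  after g': (1 3)(4 6 8 5 7)

g' f f r' g'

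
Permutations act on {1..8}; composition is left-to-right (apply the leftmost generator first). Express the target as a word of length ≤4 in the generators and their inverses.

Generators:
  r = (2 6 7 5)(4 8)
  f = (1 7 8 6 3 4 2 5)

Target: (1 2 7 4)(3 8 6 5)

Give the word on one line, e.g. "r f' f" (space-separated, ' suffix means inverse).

  after r: (2 6 7 5)(4 8)
  after f': (1 5 4 7 2 8 3 6)
  after f': (1 2 7 4)(3 8 6 5)

r f' f'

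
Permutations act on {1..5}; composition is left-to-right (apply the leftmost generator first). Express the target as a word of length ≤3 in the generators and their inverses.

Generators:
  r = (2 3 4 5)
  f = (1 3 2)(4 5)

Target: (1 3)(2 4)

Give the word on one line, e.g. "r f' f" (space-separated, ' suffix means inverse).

r' f

  after r': (2 5 4 3)
  after f: (1 3)(2 4)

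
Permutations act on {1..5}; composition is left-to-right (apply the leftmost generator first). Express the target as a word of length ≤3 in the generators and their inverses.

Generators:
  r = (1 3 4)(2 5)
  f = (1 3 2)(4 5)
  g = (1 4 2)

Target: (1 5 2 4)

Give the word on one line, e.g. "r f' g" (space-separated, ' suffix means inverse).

  after f: (1 3 2)(4 5)
  after f: (1 2 3)
  after r: (1 5 2 4)

f f r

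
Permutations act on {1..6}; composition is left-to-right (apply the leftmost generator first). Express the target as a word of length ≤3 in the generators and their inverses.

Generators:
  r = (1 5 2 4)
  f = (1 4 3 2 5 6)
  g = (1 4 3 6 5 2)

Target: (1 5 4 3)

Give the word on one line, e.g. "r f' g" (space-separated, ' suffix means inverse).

  after r: (1 5 2 4)
  after g: (1 2 3 6 5)
  after f: (1 5 4 3)

r g f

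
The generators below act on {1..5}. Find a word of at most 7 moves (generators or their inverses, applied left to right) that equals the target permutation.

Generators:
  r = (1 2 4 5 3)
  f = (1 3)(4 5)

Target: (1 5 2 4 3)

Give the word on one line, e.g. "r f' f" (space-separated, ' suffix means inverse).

r' f' r r r

  after r': (1 3 5 4 2)
  after f': (2 3 4)
  after r: (1 2)(3 5)
  after r: (1 4 5)
  after r: (1 5 2 4 3)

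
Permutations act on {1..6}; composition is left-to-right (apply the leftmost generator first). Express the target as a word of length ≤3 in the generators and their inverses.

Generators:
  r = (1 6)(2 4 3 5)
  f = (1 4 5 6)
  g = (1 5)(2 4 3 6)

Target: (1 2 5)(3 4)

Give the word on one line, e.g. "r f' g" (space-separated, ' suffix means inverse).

  after f: (1 4 5 6)
  after r': (1 2 5)(3 4)

f r'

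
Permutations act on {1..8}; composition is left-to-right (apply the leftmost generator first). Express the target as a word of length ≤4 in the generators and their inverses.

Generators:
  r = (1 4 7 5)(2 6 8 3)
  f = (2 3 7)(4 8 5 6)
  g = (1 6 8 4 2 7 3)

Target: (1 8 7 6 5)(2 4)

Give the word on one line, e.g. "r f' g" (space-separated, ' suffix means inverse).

r' r' r' f

  after r': (1 5 7 4)(2 3 8 6)
  after r': (1 7)(2 8)(3 6)(4 5)
  after r': (1 4 7 5)(2 6 8 3)
  after f: (1 8 7 6 5)(2 4)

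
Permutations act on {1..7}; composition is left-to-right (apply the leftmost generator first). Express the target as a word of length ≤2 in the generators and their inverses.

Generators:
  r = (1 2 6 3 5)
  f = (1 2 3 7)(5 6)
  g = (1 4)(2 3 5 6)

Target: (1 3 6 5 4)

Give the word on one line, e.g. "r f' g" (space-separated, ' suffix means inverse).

r g

  after r: (1 2 6 3 5)
  after g: (1 3 6 5 4)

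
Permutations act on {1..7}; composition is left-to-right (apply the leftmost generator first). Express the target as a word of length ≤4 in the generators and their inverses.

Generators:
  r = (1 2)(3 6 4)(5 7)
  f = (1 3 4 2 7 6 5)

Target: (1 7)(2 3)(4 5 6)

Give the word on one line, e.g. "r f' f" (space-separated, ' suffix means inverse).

r' f

  after r': (1 2)(3 4 6)(5 7)
  after f: (1 7)(2 3)(4 5 6)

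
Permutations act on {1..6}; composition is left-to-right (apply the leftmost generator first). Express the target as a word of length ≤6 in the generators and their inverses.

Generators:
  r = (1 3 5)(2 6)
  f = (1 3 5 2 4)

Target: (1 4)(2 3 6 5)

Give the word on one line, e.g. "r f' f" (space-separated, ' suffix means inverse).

r f r' f' f'

  after r: (1 3 5)(2 6)
  after f: (1 5 3 2 6 4)
  after r': (1 3 6 4 5)
  after f': (2 5 4 3 6)
  after f': (1 4)(2 3 6 5)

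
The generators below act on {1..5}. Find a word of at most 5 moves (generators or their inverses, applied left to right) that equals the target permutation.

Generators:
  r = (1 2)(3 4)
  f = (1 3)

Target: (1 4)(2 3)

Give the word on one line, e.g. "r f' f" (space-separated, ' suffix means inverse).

  after f: (1 3)
  after r': (1 4 3 2)
  after f': (1 4)(2 3)

f r' f'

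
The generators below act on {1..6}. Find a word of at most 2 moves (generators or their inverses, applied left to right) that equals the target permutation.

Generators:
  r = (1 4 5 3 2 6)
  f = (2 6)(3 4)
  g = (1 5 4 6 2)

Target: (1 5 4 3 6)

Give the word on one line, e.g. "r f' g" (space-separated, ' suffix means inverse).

f g

  after f: (2 6)(3 4)
  after g: (1 5 4 3 6)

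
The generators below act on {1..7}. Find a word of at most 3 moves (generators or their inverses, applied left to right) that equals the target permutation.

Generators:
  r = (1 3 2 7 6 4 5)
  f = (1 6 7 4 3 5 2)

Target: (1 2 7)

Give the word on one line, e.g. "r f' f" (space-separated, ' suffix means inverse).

f f r'

  after f: (1 6 7 4 3 5 2)
  after f: (1 7 3 2 6 4 5)
  after r': (1 2 7)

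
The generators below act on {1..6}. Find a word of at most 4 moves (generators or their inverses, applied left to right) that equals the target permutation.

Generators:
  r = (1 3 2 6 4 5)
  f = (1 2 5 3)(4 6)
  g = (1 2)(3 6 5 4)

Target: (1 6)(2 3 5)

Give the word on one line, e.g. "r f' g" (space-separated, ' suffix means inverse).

f f r' f'

  after f: (1 2 5 3)(4 6)
  after f: (1 5)(2 3)
  after r': (1 4 6 2)
  after f': (1 6)(2 3 5)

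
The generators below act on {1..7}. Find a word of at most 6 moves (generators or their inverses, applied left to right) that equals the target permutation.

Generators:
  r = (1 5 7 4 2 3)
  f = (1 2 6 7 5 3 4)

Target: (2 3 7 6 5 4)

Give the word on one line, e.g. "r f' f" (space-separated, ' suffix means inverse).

r f' r' f r

  after r: (1 5 7 4 2 3)
  after f': (1 7 3 4)(2 5 6)
  after r': (1 5 6 4 3 7 2)
  after f: (1 3 5 7 6)
  after r: (2 3 7 6 5 4)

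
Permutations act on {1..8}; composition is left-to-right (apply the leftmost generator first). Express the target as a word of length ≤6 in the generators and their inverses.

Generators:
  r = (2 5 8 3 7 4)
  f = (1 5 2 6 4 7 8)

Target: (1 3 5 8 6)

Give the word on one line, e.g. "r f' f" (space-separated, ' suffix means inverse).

f' f' f' r' r'

  after f': (1 8 7 4 6 2 5)
  after f': (1 7 6 5 8 4 2)
  after f': (1 4 5 7 2 8 6)
  after r': (1 7 4 2 5 3 8 6)
  after r': (1 3 5 8 6)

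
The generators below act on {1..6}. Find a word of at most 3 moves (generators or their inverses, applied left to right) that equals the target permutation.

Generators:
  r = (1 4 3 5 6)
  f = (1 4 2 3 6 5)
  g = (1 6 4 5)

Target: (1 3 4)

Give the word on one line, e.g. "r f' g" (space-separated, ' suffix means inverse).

f' r f'

  after f': (1 5 6 3 2 4)
  after r: (1 6 5)(2 3)
  after f': (1 3 4)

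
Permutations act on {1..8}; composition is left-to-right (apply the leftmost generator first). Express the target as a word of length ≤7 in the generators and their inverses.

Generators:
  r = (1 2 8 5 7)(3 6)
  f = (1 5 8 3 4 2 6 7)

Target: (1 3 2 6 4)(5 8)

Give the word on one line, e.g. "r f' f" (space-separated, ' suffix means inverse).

f' f' r r r

  after f': (1 7 6 2 4 3 8 5)
  after f': (1 6 4 8)(2 3 5 7)
  after r: (1 3 7 8 2 6 4 5)
  after r: (1 6 4 7 5 2 3)
  after r: (1 3 2 6 4)(5 8)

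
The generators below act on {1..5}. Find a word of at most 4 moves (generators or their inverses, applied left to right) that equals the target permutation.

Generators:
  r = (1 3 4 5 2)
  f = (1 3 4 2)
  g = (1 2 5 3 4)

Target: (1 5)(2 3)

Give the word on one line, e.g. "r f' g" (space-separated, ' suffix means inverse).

  after g': (1 4 3 5 2)
  after r: (1 5)(2 3)

g' r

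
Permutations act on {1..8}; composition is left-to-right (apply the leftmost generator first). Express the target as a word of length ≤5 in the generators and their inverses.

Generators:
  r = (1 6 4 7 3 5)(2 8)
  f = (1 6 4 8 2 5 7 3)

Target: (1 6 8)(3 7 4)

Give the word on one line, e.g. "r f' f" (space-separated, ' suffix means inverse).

f' r r f

  after f': (1 3 7 5 2 8 4 6)
  after r: (1 5 8 7)
  after r: (2 8 3 5)(4 7 6)
  after f: (1 6 8)(3 7 4)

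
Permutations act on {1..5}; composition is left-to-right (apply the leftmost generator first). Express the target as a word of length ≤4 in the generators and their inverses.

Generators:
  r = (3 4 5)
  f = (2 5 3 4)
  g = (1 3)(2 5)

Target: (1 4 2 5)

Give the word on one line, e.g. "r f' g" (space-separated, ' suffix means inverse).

g f' r' g'

  after g: (1 3)(2 5)
  after f': (1 5 4 3)
  after r': (1 4 5 3)
  after g': (1 4 2 5)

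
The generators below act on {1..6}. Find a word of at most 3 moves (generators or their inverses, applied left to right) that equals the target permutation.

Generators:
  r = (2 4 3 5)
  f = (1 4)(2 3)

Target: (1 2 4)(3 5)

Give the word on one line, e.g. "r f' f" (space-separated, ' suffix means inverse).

f' r'

  after f': (1 4)(2 3)
  after r': (1 2 4)(3 5)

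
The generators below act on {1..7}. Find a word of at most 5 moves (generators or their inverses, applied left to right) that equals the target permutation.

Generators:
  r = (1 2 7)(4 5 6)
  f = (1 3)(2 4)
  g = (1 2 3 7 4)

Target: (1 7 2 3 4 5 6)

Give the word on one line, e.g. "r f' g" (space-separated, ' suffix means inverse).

  after r: (1 2 7)(4 5 6)
  after f': (1 4 5 6 2 7 3)
  after g': (1 7 2 3 4 5 6)

r f' g'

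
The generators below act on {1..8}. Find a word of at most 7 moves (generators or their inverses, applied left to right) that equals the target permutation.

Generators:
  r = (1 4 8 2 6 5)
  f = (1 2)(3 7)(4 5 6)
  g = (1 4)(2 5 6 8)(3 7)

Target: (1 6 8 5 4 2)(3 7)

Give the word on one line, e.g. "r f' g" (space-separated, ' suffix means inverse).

r f' r f' f'

  after r: (1 4 8 2 6 5)
  after f': (1 6 4 8)(2 5)(3 7)
  after r: (1 5 6 8 4 2)(3 7)
  after f': (1 4)(6 8)
  after f': (1 6 8 5 4 2)(3 7)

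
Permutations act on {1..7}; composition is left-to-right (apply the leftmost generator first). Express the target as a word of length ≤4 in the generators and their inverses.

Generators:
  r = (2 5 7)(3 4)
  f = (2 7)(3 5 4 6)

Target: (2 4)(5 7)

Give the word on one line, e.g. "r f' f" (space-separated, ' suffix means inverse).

  after f': (2 7)(3 6 4 5)
  after r': (2 5 4)(3 6)
  after f': (2 3 4 7)
  after r: (2 4)(5 7)

f' r' f' r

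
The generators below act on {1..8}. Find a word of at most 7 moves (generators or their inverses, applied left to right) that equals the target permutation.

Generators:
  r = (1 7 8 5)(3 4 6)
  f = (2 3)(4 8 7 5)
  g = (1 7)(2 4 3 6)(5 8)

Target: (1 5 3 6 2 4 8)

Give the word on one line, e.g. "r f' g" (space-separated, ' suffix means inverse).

r' g' f r g'

  after r': (1 5 8 7)(3 6 4)
  after g': (1 8)(2 6)
  after f: (1 7 5 4 8)(2 6 3)
  after r: (1 8 7)(2 3)(4 5 6)
  after g': (1 5 3 6 2 4 8)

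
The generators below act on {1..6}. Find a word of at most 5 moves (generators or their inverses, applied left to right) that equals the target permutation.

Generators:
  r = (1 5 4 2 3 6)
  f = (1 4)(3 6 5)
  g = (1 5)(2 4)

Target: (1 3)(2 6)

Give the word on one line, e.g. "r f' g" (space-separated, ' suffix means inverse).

r f g'

  after r: (1 5 4 2 3 6)
  after f: (1 3 5)(2 6 4)
  after g': (1 3)(2 6)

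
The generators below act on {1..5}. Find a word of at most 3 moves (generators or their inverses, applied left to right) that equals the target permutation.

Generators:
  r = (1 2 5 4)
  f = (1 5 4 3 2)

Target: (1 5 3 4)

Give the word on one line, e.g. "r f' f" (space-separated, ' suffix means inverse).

r' f'

  after r': (1 4 5 2)
  after f': (1 5 3 4)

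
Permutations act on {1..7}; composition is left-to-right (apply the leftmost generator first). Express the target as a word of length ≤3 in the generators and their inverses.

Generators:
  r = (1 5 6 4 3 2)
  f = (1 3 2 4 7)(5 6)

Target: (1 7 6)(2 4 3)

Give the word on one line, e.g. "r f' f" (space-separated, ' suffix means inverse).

f' r'

  after f': (1 7 4 2 3)(5 6)
  after r': (1 7 6)(2 4 3)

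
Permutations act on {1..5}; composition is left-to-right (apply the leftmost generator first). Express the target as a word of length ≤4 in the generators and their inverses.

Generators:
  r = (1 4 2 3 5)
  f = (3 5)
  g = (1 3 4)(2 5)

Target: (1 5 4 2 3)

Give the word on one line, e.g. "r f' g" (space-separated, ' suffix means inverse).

  after g': (1 4 3)(2 5)
  after r: (1 2)(3 4 5)
  after g: (1 5 4 2 3)

g' r g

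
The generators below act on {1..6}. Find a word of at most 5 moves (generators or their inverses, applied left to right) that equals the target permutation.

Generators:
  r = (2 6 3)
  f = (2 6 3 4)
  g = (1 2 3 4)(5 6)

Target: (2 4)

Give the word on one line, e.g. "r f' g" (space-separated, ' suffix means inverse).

  after r: (2 6 3)
  after r: (2 3 6)
  after f: (2 4)

r r f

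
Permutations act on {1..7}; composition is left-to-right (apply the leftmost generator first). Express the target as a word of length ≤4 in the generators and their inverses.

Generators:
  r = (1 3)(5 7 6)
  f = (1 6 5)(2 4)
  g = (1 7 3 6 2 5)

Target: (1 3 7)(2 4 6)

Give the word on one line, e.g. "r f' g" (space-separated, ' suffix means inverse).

  after f: (1 6 5)(2 4)
  after g': (1 3 7)(2 4 6)

f g'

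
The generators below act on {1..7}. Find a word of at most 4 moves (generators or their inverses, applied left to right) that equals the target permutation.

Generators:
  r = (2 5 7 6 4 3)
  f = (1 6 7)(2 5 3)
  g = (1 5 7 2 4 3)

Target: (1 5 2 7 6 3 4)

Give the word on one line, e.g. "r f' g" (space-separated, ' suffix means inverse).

r g

  after r: (2 5 7 6 4 3)
  after g: (1 5 2 7 6 3 4)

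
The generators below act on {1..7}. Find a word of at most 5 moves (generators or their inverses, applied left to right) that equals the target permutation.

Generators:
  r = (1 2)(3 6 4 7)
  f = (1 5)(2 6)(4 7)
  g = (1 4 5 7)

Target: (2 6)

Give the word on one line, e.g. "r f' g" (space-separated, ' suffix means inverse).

  after f: (1 5)(2 6)(4 7)
  after g': (1 4 5 7)(2 6)
  after g': (2 6)

f g' g'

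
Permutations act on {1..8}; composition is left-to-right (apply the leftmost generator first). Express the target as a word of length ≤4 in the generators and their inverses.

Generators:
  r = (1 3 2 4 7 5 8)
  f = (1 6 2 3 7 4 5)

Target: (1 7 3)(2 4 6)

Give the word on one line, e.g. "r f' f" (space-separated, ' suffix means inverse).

r f' r f'

  after r: (1 3 2 4 7 5 8)
  after f': (1 2 7 4 3 6)(5 8)
  after r: (1 4 2 5)(3 6)
  after f': (1 7 3)(2 4 6)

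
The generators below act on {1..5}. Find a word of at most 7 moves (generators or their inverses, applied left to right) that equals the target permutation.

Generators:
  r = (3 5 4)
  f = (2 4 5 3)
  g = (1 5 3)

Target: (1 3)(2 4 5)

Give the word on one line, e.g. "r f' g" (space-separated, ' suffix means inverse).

r' f' f' f' g'

  after r': (3 4 5)
  after f': (2 3)
  after f': (2 5 4)
  after f': (2 4 3 5)
  after g': (1 3)(2 4 5)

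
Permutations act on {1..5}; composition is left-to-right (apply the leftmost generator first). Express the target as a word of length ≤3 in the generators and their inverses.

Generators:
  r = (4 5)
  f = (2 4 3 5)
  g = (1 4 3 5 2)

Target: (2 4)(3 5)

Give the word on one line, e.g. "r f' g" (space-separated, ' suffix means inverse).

  after r': (4 5)
  after f: (2 4)(3 5)

r' f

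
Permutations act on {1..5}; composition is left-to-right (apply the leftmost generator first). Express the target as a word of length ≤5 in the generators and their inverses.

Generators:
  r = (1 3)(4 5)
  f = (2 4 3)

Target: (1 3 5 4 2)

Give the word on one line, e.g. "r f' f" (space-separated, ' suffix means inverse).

  after f: (2 4 3)
  after f: (2 3 4)
  after r': (1 3 5 4 2)

f f r'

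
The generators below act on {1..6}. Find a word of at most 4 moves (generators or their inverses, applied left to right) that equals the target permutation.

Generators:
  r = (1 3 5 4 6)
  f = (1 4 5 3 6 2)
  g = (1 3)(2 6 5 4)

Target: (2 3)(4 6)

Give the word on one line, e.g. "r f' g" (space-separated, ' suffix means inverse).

f f r' r'

  after f: (1 4 5 3 6 2)
  after f: (1 5 6)(2 4 3)
  after r': (1 3 2 5 4)
  after r': (2 3)(4 6)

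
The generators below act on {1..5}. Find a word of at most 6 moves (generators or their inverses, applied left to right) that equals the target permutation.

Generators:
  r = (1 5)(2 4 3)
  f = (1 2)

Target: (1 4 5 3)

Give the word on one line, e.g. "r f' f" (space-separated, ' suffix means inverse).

r f r f r

  after r: (1 5)(2 4 3)
  after f: (1 5 2 4 3)
  after r: (2 3 5 4)
  after f: (1 2 3 5 4)
  after r: (1 4 5 3)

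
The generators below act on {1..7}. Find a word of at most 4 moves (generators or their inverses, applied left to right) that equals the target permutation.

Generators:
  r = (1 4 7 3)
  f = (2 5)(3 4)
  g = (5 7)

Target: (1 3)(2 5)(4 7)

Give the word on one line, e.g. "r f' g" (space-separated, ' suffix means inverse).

  after r: (1 4 7 3)
  after f: (1 3)(2 5)(4 7)

r f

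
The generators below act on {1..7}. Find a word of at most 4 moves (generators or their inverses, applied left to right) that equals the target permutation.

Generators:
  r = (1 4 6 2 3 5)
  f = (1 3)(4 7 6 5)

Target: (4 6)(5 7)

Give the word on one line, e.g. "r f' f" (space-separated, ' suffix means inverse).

  after f': (1 3)(4 5 6 7)
  after f': (4 6)(5 7)

f' f'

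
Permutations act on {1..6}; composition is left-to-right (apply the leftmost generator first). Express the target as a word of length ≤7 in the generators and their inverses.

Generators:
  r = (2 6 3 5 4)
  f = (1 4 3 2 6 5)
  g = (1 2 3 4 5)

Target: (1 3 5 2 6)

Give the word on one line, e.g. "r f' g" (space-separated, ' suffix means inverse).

f' g' g' g' f'

  after f': (1 5 6 2 3 4)
  after g': (1 4 5 6)
  after g': (1 3 2)(5 6)
  after g': (1 2 5 6 4 3)
  after f': (1 3 5 2 6)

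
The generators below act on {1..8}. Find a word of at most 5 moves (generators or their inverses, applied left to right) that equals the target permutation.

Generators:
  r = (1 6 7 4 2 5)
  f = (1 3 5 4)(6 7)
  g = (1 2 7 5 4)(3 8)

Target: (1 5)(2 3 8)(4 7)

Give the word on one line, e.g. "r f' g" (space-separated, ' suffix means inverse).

g' f r'

  after g': (1 4 5 7 2)(3 8)
  after f: (2 3 8 5 6 7)
  after r': (1 5)(2 3 8)(4 7)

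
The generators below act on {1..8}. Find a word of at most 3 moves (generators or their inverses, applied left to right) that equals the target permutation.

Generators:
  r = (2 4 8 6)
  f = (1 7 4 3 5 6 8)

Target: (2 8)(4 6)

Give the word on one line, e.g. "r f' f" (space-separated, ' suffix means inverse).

  after r': (2 6 8 4)
  after r': (2 8)(4 6)

r' r'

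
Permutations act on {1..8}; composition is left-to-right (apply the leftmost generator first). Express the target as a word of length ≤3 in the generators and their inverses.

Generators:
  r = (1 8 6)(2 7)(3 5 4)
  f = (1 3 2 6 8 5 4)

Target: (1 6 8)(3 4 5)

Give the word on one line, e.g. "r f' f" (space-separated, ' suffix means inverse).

r r

  after r: (1 8 6)(2 7)(3 5 4)
  after r: (1 6 8)(3 4 5)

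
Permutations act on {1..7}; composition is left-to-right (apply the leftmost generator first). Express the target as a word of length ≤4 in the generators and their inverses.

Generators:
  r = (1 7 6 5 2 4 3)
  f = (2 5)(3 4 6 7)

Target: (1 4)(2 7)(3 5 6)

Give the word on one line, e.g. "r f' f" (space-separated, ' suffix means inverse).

  after f: (2 5)(3 4 6 7)
  after r': (1 3 2 6)(4 7)
  after r': (1 4)(2 7)(3 5 6)

f r' r'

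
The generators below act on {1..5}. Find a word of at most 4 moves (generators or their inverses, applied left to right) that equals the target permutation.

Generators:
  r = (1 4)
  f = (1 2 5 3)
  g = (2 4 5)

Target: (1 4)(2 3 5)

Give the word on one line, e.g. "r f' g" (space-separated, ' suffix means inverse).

  after f: (1 2 5 3)
  after g: (1 4 5 3)
  after f': (1 4 2)
  after f': (1 4)(2 3 5)

f g f' f'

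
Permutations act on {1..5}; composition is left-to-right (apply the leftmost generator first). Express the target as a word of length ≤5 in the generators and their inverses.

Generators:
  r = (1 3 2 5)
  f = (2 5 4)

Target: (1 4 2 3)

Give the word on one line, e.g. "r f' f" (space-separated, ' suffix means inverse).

  after r': (1 5 2 3)
  after f': (1 2 3)(4 5)
  after f': (1 4 2 3)

r' f' f'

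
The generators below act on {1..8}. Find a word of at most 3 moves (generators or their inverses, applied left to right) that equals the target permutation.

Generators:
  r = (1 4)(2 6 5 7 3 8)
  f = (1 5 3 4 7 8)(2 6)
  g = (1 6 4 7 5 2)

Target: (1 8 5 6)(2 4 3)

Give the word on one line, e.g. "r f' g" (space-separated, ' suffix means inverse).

f' g

  after f': (1 8 7 4 3 5)(2 6)
  after g: (1 8 5 6)(2 4 3)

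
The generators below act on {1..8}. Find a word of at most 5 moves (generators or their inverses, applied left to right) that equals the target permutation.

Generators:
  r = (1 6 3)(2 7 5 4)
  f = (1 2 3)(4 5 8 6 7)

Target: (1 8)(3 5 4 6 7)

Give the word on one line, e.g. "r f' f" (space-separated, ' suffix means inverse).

f r f' f'

  after f: (1 2 3)(4 5 8 6 7)
  after r: (1 7 2)(3 6 5 8)
  after f': (1 6 4 7)(2 3 8)
  after f': (1 8)(3 5 4 6 7)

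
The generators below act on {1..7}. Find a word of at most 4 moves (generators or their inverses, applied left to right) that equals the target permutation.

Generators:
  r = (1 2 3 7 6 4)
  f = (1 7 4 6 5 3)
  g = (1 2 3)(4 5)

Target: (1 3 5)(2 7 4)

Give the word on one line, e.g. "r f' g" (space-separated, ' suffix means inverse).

  after g: (1 2 3)(4 5)
  after f: (1 2)(3 7 4)(5 6)
  after r': (2 4)(5 7 6)
  after f': (1 3 5)(2 7 4)

g f r' f'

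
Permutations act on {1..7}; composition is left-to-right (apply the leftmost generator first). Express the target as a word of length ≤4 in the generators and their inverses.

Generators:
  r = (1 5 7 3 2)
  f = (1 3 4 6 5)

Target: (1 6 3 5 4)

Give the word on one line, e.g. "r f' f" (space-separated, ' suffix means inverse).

  after f: (1 3 4 6 5)
  after f: (1 4 5 3 6)
  after f: (1 6 3 5 4)

f f f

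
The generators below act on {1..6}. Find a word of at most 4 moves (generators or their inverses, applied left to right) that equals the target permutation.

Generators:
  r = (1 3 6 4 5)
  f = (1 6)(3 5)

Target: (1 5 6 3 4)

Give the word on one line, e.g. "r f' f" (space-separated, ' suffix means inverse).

f r' f'

  after f: (1 6)(3 5)
  after r': (1 3 4 6 5)
  after f': (1 5 6 3 4)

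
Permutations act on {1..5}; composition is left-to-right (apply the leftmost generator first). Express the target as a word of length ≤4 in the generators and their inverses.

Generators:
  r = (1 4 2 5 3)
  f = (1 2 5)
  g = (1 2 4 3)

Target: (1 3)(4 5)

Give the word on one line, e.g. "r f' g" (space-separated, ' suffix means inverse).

  after r': (1 3 5 2 4)
  after g: (2 3 5 4)
  after r: (1 4 5 2)
  after g: (1 3)(4 5)

r' g r g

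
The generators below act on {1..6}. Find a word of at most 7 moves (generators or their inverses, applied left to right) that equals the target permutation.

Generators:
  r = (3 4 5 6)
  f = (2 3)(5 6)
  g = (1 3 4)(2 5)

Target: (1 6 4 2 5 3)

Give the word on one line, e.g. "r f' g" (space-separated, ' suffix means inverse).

  after r': (3 6 5 4)
  after g: (1 3 6 2 5)
  after r: (1 4 5)(2 6)
  after g': (1 3)(2 6 5 4)
  after r': (1 6 4 2 5 3)

r' g r g' r'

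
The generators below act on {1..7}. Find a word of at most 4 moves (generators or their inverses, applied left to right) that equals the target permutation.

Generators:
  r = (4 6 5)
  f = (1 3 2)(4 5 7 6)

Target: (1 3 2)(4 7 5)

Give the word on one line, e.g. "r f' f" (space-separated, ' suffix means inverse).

  after f': (1 2 3)(4 6 7 5)
  after f': (1 3 2)(4 7)(5 6)
  after r': (1 3 2)(4 7 5)

f' f' r'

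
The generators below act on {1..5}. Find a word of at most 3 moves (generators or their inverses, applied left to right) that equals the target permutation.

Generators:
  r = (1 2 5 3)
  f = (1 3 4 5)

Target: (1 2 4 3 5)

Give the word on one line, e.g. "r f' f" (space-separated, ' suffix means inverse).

r f'

  after r: (1 2 5 3)
  after f': (1 2 4 3 5)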